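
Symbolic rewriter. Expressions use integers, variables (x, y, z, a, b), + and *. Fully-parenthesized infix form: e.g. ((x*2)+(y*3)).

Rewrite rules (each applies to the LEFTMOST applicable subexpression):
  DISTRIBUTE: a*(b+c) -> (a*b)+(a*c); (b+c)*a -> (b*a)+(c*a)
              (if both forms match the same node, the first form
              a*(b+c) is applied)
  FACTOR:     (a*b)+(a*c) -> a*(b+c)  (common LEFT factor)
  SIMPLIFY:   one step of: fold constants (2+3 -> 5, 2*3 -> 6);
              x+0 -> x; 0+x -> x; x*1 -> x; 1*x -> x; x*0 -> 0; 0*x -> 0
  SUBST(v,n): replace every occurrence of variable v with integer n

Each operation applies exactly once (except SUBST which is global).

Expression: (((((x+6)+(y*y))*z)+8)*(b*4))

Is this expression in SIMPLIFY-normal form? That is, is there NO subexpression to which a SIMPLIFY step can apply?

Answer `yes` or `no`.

Expression: (((((x+6)+(y*y))*z)+8)*(b*4))
Scanning for simplifiable subexpressions (pre-order)...
  at root: (((((x+6)+(y*y))*z)+8)*(b*4)) (not simplifiable)
  at L: ((((x+6)+(y*y))*z)+8) (not simplifiable)
  at LL: (((x+6)+(y*y))*z) (not simplifiable)
  at LLL: ((x+6)+(y*y)) (not simplifiable)
  at LLLL: (x+6) (not simplifiable)
  at LLLR: (y*y) (not simplifiable)
  at R: (b*4) (not simplifiable)
Result: no simplifiable subexpression found -> normal form.

Answer: yes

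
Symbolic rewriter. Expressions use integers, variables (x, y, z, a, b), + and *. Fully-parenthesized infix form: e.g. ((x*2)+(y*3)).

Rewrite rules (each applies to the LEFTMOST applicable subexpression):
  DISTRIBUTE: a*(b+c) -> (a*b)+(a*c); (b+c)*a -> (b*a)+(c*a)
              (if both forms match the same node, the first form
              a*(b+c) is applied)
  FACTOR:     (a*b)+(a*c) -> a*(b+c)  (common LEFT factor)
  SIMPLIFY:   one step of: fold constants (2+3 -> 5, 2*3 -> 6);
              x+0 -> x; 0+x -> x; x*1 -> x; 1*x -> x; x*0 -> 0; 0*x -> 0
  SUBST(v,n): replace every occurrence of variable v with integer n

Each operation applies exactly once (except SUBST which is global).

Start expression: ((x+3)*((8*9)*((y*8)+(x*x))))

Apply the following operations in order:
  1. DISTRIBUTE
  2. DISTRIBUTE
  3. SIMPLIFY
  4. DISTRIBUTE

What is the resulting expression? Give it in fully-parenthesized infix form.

Answer: (((x*(72*(y*8)))+(x*((8*9)*(x*x))))+(3*((8*9)*((y*8)+(x*x)))))

Derivation:
Start: ((x+3)*((8*9)*((y*8)+(x*x))))
Apply DISTRIBUTE at root (target: ((x+3)*((8*9)*((y*8)+(x*x))))): ((x+3)*((8*9)*((y*8)+(x*x)))) -> ((x*((8*9)*((y*8)+(x*x))))+(3*((8*9)*((y*8)+(x*x)))))
Apply DISTRIBUTE at LR (target: ((8*9)*((y*8)+(x*x)))): ((x*((8*9)*((y*8)+(x*x))))+(3*((8*9)*((y*8)+(x*x))))) -> ((x*(((8*9)*(y*8))+((8*9)*(x*x))))+(3*((8*9)*((y*8)+(x*x)))))
Apply SIMPLIFY at LRLL (target: (8*9)): ((x*(((8*9)*(y*8))+((8*9)*(x*x))))+(3*((8*9)*((y*8)+(x*x))))) -> ((x*((72*(y*8))+((8*9)*(x*x))))+(3*((8*9)*((y*8)+(x*x)))))
Apply DISTRIBUTE at L (target: (x*((72*(y*8))+((8*9)*(x*x))))): ((x*((72*(y*8))+((8*9)*(x*x))))+(3*((8*9)*((y*8)+(x*x))))) -> (((x*(72*(y*8)))+(x*((8*9)*(x*x))))+(3*((8*9)*((y*8)+(x*x)))))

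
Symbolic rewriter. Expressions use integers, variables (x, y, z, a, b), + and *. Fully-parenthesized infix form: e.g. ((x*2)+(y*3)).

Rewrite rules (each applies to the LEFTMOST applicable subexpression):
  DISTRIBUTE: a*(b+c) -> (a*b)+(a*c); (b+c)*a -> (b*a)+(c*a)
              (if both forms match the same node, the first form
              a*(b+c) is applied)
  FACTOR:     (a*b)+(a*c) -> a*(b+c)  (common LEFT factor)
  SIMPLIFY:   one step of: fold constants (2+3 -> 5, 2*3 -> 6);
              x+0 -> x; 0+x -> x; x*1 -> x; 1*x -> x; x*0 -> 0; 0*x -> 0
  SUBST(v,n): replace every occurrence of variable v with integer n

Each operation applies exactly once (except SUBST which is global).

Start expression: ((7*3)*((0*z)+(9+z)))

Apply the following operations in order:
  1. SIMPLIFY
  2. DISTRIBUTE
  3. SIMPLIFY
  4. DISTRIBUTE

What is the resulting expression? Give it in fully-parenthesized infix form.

Start: ((7*3)*((0*z)+(9+z)))
Apply SIMPLIFY at L (target: (7*3)): ((7*3)*((0*z)+(9+z))) -> (21*((0*z)+(9+z)))
Apply DISTRIBUTE at root (target: (21*((0*z)+(9+z)))): (21*((0*z)+(9+z))) -> ((21*(0*z))+(21*(9+z)))
Apply SIMPLIFY at LR (target: (0*z)): ((21*(0*z))+(21*(9+z))) -> ((21*0)+(21*(9+z)))
Apply DISTRIBUTE at R (target: (21*(9+z))): ((21*0)+(21*(9+z))) -> ((21*0)+((21*9)+(21*z)))

Answer: ((21*0)+((21*9)+(21*z)))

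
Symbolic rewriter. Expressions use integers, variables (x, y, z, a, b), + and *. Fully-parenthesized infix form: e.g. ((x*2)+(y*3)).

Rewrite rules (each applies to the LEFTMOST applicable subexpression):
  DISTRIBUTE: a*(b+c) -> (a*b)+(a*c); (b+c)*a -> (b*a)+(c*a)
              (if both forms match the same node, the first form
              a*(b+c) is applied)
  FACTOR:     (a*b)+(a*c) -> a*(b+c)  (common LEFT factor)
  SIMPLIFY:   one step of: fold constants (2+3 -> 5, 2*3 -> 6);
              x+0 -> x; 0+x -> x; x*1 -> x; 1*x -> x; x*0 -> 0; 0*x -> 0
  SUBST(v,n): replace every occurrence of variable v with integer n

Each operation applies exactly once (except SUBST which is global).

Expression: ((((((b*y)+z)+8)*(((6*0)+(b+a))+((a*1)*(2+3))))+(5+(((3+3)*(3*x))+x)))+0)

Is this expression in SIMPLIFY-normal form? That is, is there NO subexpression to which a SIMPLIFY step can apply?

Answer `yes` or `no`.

Expression: ((((((b*y)+z)+8)*(((6*0)+(b+a))+((a*1)*(2+3))))+(5+(((3+3)*(3*x))+x)))+0)
Scanning for simplifiable subexpressions (pre-order)...
  at root: ((((((b*y)+z)+8)*(((6*0)+(b+a))+((a*1)*(2+3))))+(5+(((3+3)*(3*x))+x)))+0) (SIMPLIFIABLE)
  at L: (((((b*y)+z)+8)*(((6*0)+(b+a))+((a*1)*(2+3))))+(5+(((3+3)*(3*x))+x))) (not simplifiable)
  at LL: ((((b*y)+z)+8)*(((6*0)+(b+a))+((a*1)*(2+3)))) (not simplifiable)
  at LLL: (((b*y)+z)+8) (not simplifiable)
  at LLLL: ((b*y)+z) (not simplifiable)
  at LLLLL: (b*y) (not simplifiable)
  at LLR: (((6*0)+(b+a))+((a*1)*(2+3))) (not simplifiable)
  at LLRL: ((6*0)+(b+a)) (not simplifiable)
  at LLRLL: (6*0) (SIMPLIFIABLE)
  at LLRLR: (b+a) (not simplifiable)
  at LLRR: ((a*1)*(2+3)) (not simplifiable)
  at LLRRL: (a*1) (SIMPLIFIABLE)
  at LLRRR: (2+3) (SIMPLIFIABLE)
  at LR: (5+(((3+3)*(3*x))+x)) (not simplifiable)
  at LRR: (((3+3)*(3*x))+x) (not simplifiable)
  at LRRL: ((3+3)*(3*x)) (not simplifiable)
  at LRRLL: (3+3) (SIMPLIFIABLE)
  at LRRLR: (3*x) (not simplifiable)
Found simplifiable subexpr at path root: ((((((b*y)+z)+8)*(((6*0)+(b+a))+((a*1)*(2+3))))+(5+(((3+3)*(3*x))+x)))+0)
One SIMPLIFY step would give: (((((b*y)+z)+8)*(((6*0)+(b+a))+((a*1)*(2+3))))+(5+(((3+3)*(3*x))+x)))
-> NOT in normal form.

Answer: no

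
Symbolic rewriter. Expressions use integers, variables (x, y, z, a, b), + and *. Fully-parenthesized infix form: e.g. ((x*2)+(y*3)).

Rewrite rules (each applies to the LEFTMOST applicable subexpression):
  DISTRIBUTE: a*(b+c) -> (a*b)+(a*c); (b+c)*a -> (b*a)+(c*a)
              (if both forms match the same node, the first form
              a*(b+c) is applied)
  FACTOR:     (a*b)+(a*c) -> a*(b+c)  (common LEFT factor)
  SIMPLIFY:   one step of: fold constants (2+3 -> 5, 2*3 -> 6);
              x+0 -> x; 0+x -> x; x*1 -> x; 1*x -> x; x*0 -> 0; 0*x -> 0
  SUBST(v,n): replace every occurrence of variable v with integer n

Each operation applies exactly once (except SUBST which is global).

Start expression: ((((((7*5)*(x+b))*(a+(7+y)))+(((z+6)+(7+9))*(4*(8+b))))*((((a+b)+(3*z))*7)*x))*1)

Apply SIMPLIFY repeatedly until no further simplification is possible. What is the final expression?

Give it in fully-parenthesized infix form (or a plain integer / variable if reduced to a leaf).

Answer: ((((35*(x+b))*(a+(7+y)))+(((z+6)+16)*(4*(8+b))))*((((a+b)+(3*z))*7)*x))

Derivation:
Start: ((((((7*5)*(x+b))*(a+(7+y)))+(((z+6)+(7+9))*(4*(8+b))))*((((a+b)+(3*z))*7)*x))*1)
Step 1: at root: ((((((7*5)*(x+b))*(a+(7+y)))+(((z+6)+(7+9))*(4*(8+b))))*((((a+b)+(3*z))*7)*x))*1) -> (((((7*5)*(x+b))*(a+(7+y)))+(((z+6)+(7+9))*(4*(8+b))))*((((a+b)+(3*z))*7)*x)); overall: ((((((7*5)*(x+b))*(a+(7+y)))+(((z+6)+(7+9))*(4*(8+b))))*((((a+b)+(3*z))*7)*x))*1) -> (((((7*5)*(x+b))*(a+(7+y)))+(((z+6)+(7+9))*(4*(8+b))))*((((a+b)+(3*z))*7)*x))
Step 2: at LLLL: (7*5) -> 35; overall: (((((7*5)*(x+b))*(a+(7+y)))+(((z+6)+(7+9))*(4*(8+b))))*((((a+b)+(3*z))*7)*x)) -> ((((35*(x+b))*(a+(7+y)))+(((z+6)+(7+9))*(4*(8+b))))*((((a+b)+(3*z))*7)*x))
Step 3: at LRLR: (7+9) -> 16; overall: ((((35*(x+b))*(a+(7+y)))+(((z+6)+(7+9))*(4*(8+b))))*((((a+b)+(3*z))*7)*x)) -> ((((35*(x+b))*(a+(7+y)))+(((z+6)+16)*(4*(8+b))))*((((a+b)+(3*z))*7)*x))
Fixed point: ((((35*(x+b))*(a+(7+y)))+(((z+6)+16)*(4*(8+b))))*((((a+b)+(3*z))*7)*x))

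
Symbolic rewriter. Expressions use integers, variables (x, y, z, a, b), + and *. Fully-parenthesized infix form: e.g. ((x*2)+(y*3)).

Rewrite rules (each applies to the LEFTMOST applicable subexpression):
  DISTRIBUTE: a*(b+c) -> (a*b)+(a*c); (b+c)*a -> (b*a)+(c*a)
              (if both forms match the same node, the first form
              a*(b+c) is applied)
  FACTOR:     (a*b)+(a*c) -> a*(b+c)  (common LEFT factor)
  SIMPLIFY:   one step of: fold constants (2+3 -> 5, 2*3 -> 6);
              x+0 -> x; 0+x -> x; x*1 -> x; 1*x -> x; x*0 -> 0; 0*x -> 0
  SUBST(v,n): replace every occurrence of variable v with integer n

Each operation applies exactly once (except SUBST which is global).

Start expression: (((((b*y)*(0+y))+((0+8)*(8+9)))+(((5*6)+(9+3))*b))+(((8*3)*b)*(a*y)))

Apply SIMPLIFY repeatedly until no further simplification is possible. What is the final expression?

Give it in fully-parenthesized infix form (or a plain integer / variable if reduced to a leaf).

Answer: (((((b*y)*y)+136)+(42*b))+((24*b)*(a*y)))

Derivation:
Start: (((((b*y)*(0+y))+((0+8)*(8+9)))+(((5*6)+(9+3))*b))+(((8*3)*b)*(a*y)))
Step 1: at LLLR: (0+y) -> y; overall: (((((b*y)*(0+y))+((0+8)*(8+9)))+(((5*6)+(9+3))*b))+(((8*3)*b)*(a*y))) -> (((((b*y)*y)+((0+8)*(8+9)))+(((5*6)+(9+3))*b))+(((8*3)*b)*(a*y)))
Step 2: at LLRL: (0+8) -> 8; overall: (((((b*y)*y)+((0+8)*(8+9)))+(((5*6)+(9+3))*b))+(((8*3)*b)*(a*y))) -> (((((b*y)*y)+(8*(8+9)))+(((5*6)+(9+3))*b))+(((8*3)*b)*(a*y)))
Step 3: at LLRR: (8+9) -> 17; overall: (((((b*y)*y)+(8*(8+9)))+(((5*6)+(9+3))*b))+(((8*3)*b)*(a*y))) -> (((((b*y)*y)+(8*17))+(((5*6)+(9+3))*b))+(((8*3)*b)*(a*y)))
Step 4: at LLR: (8*17) -> 136; overall: (((((b*y)*y)+(8*17))+(((5*6)+(9+3))*b))+(((8*3)*b)*(a*y))) -> (((((b*y)*y)+136)+(((5*6)+(9+3))*b))+(((8*3)*b)*(a*y)))
Step 5: at LRLL: (5*6) -> 30; overall: (((((b*y)*y)+136)+(((5*6)+(9+3))*b))+(((8*3)*b)*(a*y))) -> (((((b*y)*y)+136)+((30+(9+3))*b))+(((8*3)*b)*(a*y)))
Step 6: at LRLR: (9+3) -> 12; overall: (((((b*y)*y)+136)+((30+(9+3))*b))+(((8*3)*b)*(a*y))) -> (((((b*y)*y)+136)+((30+12)*b))+(((8*3)*b)*(a*y)))
Step 7: at LRL: (30+12) -> 42; overall: (((((b*y)*y)+136)+((30+12)*b))+(((8*3)*b)*(a*y))) -> (((((b*y)*y)+136)+(42*b))+(((8*3)*b)*(a*y)))
Step 8: at RLL: (8*3) -> 24; overall: (((((b*y)*y)+136)+(42*b))+(((8*3)*b)*(a*y))) -> (((((b*y)*y)+136)+(42*b))+((24*b)*(a*y)))
Fixed point: (((((b*y)*y)+136)+(42*b))+((24*b)*(a*y)))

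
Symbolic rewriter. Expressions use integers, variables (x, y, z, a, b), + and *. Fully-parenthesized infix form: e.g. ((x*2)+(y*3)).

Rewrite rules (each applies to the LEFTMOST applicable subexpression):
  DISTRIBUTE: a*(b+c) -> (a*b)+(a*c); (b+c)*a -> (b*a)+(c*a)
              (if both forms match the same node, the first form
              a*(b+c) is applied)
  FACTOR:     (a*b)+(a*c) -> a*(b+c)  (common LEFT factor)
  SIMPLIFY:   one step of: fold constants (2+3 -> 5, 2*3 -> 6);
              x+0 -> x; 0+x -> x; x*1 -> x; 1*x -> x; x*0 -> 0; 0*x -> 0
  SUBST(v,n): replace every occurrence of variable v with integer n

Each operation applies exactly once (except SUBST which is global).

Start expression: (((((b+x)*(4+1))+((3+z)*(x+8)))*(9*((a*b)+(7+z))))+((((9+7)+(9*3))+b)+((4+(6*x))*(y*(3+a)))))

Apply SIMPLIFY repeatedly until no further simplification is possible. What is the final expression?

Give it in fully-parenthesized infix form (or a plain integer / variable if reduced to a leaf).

Start: (((((b+x)*(4+1))+((3+z)*(x+8)))*(9*((a*b)+(7+z))))+((((9+7)+(9*3))+b)+((4+(6*x))*(y*(3+a)))))
Step 1: at LLLR: (4+1) -> 5; overall: (((((b+x)*(4+1))+((3+z)*(x+8)))*(9*((a*b)+(7+z))))+((((9+7)+(9*3))+b)+((4+(6*x))*(y*(3+a))))) -> (((((b+x)*5)+((3+z)*(x+8)))*(9*((a*b)+(7+z))))+((((9+7)+(9*3))+b)+((4+(6*x))*(y*(3+a)))))
Step 2: at RLLL: (9+7) -> 16; overall: (((((b+x)*5)+((3+z)*(x+8)))*(9*((a*b)+(7+z))))+((((9+7)+(9*3))+b)+((4+(6*x))*(y*(3+a))))) -> (((((b+x)*5)+((3+z)*(x+8)))*(9*((a*b)+(7+z))))+(((16+(9*3))+b)+((4+(6*x))*(y*(3+a)))))
Step 3: at RLLR: (9*3) -> 27; overall: (((((b+x)*5)+((3+z)*(x+8)))*(9*((a*b)+(7+z))))+(((16+(9*3))+b)+((4+(6*x))*(y*(3+a))))) -> (((((b+x)*5)+((3+z)*(x+8)))*(9*((a*b)+(7+z))))+(((16+27)+b)+((4+(6*x))*(y*(3+a)))))
Step 4: at RLL: (16+27) -> 43; overall: (((((b+x)*5)+((3+z)*(x+8)))*(9*((a*b)+(7+z))))+(((16+27)+b)+((4+(6*x))*(y*(3+a))))) -> (((((b+x)*5)+((3+z)*(x+8)))*(9*((a*b)+(7+z))))+((43+b)+((4+(6*x))*(y*(3+a)))))
Fixed point: (((((b+x)*5)+((3+z)*(x+8)))*(9*((a*b)+(7+z))))+((43+b)+((4+(6*x))*(y*(3+a)))))

Answer: (((((b+x)*5)+((3+z)*(x+8)))*(9*((a*b)+(7+z))))+((43+b)+((4+(6*x))*(y*(3+a)))))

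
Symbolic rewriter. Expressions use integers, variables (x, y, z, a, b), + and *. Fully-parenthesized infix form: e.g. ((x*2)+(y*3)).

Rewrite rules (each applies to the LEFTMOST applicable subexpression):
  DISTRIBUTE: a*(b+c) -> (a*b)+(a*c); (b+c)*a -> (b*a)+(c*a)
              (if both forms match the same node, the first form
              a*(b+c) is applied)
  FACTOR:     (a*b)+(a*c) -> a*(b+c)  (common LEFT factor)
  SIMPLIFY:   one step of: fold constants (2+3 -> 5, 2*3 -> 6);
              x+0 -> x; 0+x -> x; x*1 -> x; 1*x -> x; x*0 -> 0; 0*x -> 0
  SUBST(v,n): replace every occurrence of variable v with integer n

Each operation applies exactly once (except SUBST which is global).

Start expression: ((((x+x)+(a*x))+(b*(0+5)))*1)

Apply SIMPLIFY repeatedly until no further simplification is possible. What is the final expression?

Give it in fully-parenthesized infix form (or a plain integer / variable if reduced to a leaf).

Answer: (((x+x)+(a*x))+(b*5))

Derivation:
Start: ((((x+x)+(a*x))+(b*(0+5)))*1)
Step 1: at root: ((((x+x)+(a*x))+(b*(0+5)))*1) -> (((x+x)+(a*x))+(b*(0+5))); overall: ((((x+x)+(a*x))+(b*(0+5)))*1) -> (((x+x)+(a*x))+(b*(0+5)))
Step 2: at RR: (0+5) -> 5; overall: (((x+x)+(a*x))+(b*(0+5))) -> (((x+x)+(a*x))+(b*5))
Fixed point: (((x+x)+(a*x))+(b*5))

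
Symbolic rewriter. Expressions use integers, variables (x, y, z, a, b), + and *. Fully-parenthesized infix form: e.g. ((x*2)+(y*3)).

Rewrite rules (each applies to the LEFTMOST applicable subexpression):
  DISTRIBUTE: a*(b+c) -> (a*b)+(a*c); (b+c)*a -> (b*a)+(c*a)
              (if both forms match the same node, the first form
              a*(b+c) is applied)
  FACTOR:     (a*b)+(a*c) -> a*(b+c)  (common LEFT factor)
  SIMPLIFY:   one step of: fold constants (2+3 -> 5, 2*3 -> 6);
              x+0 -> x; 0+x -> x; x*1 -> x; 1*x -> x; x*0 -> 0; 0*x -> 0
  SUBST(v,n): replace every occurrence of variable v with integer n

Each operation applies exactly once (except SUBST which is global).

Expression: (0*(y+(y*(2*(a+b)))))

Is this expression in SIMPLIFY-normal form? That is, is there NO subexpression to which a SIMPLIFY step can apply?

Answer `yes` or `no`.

Expression: (0*(y+(y*(2*(a+b)))))
Scanning for simplifiable subexpressions (pre-order)...
  at root: (0*(y+(y*(2*(a+b))))) (SIMPLIFIABLE)
  at R: (y+(y*(2*(a+b)))) (not simplifiable)
  at RR: (y*(2*(a+b))) (not simplifiable)
  at RRR: (2*(a+b)) (not simplifiable)
  at RRRR: (a+b) (not simplifiable)
Found simplifiable subexpr at path root: (0*(y+(y*(2*(a+b)))))
One SIMPLIFY step would give: 0
-> NOT in normal form.

Answer: no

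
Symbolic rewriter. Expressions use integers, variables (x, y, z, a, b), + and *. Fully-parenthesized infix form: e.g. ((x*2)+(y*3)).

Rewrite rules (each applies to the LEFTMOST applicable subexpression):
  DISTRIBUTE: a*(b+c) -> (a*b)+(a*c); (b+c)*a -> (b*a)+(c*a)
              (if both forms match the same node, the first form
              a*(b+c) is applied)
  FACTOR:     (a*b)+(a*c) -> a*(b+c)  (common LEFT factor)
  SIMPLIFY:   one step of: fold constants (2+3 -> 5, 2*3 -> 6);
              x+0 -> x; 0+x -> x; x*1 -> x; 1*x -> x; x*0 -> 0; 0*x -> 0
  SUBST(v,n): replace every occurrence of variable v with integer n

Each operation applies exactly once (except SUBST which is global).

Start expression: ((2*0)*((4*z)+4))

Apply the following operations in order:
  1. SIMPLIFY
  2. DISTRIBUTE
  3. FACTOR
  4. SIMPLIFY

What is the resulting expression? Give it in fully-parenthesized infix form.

Start: ((2*0)*((4*z)+4))
Apply SIMPLIFY at L (target: (2*0)): ((2*0)*((4*z)+4)) -> (0*((4*z)+4))
Apply DISTRIBUTE at root (target: (0*((4*z)+4))): (0*((4*z)+4)) -> ((0*(4*z))+(0*4))
Apply FACTOR at root (target: ((0*(4*z))+(0*4))): ((0*(4*z))+(0*4)) -> (0*((4*z)+4))
Apply SIMPLIFY at root (target: (0*((4*z)+4))): (0*((4*z)+4)) -> 0

Answer: 0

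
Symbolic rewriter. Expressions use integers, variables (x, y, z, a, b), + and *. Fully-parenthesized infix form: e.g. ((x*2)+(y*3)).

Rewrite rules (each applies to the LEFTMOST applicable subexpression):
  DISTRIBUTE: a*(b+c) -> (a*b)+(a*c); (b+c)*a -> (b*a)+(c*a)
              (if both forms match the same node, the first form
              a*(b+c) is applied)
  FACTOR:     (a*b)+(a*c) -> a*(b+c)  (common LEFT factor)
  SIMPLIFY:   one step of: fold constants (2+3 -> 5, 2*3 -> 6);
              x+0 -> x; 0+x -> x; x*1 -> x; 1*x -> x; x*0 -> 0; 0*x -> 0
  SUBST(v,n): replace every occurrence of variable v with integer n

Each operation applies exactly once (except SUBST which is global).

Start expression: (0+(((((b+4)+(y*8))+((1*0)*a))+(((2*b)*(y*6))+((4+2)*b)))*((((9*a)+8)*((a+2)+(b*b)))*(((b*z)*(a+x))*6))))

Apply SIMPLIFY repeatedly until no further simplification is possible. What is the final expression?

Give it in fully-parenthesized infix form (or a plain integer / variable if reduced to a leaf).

Answer: ((((b+4)+(y*8))+(((2*b)*(y*6))+(6*b)))*((((9*a)+8)*((a+2)+(b*b)))*(((b*z)*(a+x))*6)))

Derivation:
Start: (0+(((((b+4)+(y*8))+((1*0)*a))+(((2*b)*(y*6))+((4+2)*b)))*((((9*a)+8)*((a+2)+(b*b)))*(((b*z)*(a+x))*6))))
Step 1: at root: (0+(((((b+4)+(y*8))+((1*0)*a))+(((2*b)*(y*6))+((4+2)*b)))*((((9*a)+8)*((a+2)+(b*b)))*(((b*z)*(a+x))*6)))) -> (((((b+4)+(y*8))+((1*0)*a))+(((2*b)*(y*6))+((4+2)*b)))*((((9*a)+8)*((a+2)+(b*b)))*(((b*z)*(a+x))*6))); overall: (0+(((((b+4)+(y*8))+((1*0)*a))+(((2*b)*(y*6))+((4+2)*b)))*((((9*a)+8)*((a+2)+(b*b)))*(((b*z)*(a+x))*6)))) -> (((((b+4)+(y*8))+((1*0)*a))+(((2*b)*(y*6))+((4+2)*b)))*((((9*a)+8)*((a+2)+(b*b)))*(((b*z)*(a+x))*6)))
Step 2: at LLRL: (1*0) -> 0; overall: (((((b+4)+(y*8))+((1*0)*a))+(((2*b)*(y*6))+((4+2)*b)))*((((9*a)+8)*((a+2)+(b*b)))*(((b*z)*(a+x))*6))) -> (((((b+4)+(y*8))+(0*a))+(((2*b)*(y*6))+((4+2)*b)))*((((9*a)+8)*((a+2)+(b*b)))*(((b*z)*(a+x))*6)))
Step 3: at LLR: (0*a) -> 0; overall: (((((b+4)+(y*8))+(0*a))+(((2*b)*(y*6))+((4+2)*b)))*((((9*a)+8)*((a+2)+(b*b)))*(((b*z)*(a+x))*6))) -> (((((b+4)+(y*8))+0)+(((2*b)*(y*6))+((4+2)*b)))*((((9*a)+8)*((a+2)+(b*b)))*(((b*z)*(a+x))*6)))
Step 4: at LL: (((b+4)+(y*8))+0) -> ((b+4)+(y*8)); overall: (((((b+4)+(y*8))+0)+(((2*b)*(y*6))+((4+2)*b)))*((((9*a)+8)*((a+2)+(b*b)))*(((b*z)*(a+x))*6))) -> ((((b+4)+(y*8))+(((2*b)*(y*6))+((4+2)*b)))*((((9*a)+8)*((a+2)+(b*b)))*(((b*z)*(a+x))*6)))
Step 5: at LRRL: (4+2) -> 6; overall: ((((b+4)+(y*8))+(((2*b)*(y*6))+((4+2)*b)))*((((9*a)+8)*((a+2)+(b*b)))*(((b*z)*(a+x))*6))) -> ((((b+4)+(y*8))+(((2*b)*(y*6))+(6*b)))*((((9*a)+8)*((a+2)+(b*b)))*(((b*z)*(a+x))*6)))
Fixed point: ((((b+4)+(y*8))+(((2*b)*(y*6))+(6*b)))*((((9*a)+8)*((a+2)+(b*b)))*(((b*z)*(a+x))*6)))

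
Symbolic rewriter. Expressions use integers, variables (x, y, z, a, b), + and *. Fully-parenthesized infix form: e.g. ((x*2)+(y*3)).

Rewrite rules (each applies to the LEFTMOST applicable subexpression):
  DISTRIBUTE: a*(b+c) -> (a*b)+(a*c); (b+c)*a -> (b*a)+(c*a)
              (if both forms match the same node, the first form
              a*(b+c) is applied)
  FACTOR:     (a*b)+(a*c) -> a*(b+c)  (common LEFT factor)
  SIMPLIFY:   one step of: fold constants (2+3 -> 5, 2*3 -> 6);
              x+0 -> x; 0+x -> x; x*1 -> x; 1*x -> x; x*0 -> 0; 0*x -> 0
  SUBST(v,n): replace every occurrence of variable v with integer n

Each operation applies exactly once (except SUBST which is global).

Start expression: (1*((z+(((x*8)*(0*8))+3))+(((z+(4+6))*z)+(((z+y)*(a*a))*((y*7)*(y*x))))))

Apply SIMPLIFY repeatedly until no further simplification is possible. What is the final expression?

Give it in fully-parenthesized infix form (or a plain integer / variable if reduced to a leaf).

Answer: ((z+3)+(((z+10)*z)+(((z+y)*(a*a))*((y*7)*(y*x)))))

Derivation:
Start: (1*((z+(((x*8)*(0*8))+3))+(((z+(4+6))*z)+(((z+y)*(a*a))*((y*7)*(y*x))))))
Step 1: at root: (1*((z+(((x*8)*(0*8))+3))+(((z+(4+6))*z)+(((z+y)*(a*a))*((y*7)*(y*x)))))) -> ((z+(((x*8)*(0*8))+3))+(((z+(4+6))*z)+(((z+y)*(a*a))*((y*7)*(y*x))))); overall: (1*((z+(((x*8)*(0*8))+3))+(((z+(4+6))*z)+(((z+y)*(a*a))*((y*7)*(y*x)))))) -> ((z+(((x*8)*(0*8))+3))+(((z+(4+6))*z)+(((z+y)*(a*a))*((y*7)*(y*x)))))
Step 2: at LRLR: (0*8) -> 0; overall: ((z+(((x*8)*(0*8))+3))+(((z+(4+6))*z)+(((z+y)*(a*a))*((y*7)*(y*x))))) -> ((z+(((x*8)*0)+3))+(((z+(4+6))*z)+(((z+y)*(a*a))*((y*7)*(y*x)))))
Step 3: at LRL: ((x*8)*0) -> 0; overall: ((z+(((x*8)*0)+3))+(((z+(4+6))*z)+(((z+y)*(a*a))*((y*7)*(y*x))))) -> ((z+(0+3))+(((z+(4+6))*z)+(((z+y)*(a*a))*((y*7)*(y*x)))))
Step 4: at LR: (0+3) -> 3; overall: ((z+(0+3))+(((z+(4+6))*z)+(((z+y)*(a*a))*((y*7)*(y*x))))) -> ((z+3)+(((z+(4+6))*z)+(((z+y)*(a*a))*((y*7)*(y*x)))))
Step 5: at RLLR: (4+6) -> 10; overall: ((z+3)+(((z+(4+6))*z)+(((z+y)*(a*a))*((y*7)*(y*x))))) -> ((z+3)+(((z+10)*z)+(((z+y)*(a*a))*((y*7)*(y*x)))))
Fixed point: ((z+3)+(((z+10)*z)+(((z+y)*(a*a))*((y*7)*(y*x)))))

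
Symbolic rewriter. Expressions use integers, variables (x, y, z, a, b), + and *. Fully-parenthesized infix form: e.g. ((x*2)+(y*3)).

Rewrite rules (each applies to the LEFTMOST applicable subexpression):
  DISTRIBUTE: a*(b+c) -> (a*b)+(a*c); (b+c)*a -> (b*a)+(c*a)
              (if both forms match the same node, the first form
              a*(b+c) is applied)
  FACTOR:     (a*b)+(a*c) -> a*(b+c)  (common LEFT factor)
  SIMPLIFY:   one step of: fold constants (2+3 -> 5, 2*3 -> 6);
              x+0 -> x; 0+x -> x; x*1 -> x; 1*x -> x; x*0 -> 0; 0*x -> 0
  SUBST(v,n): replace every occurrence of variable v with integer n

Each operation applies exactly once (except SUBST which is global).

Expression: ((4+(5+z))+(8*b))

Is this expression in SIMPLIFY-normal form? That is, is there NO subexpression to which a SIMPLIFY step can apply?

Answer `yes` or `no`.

Expression: ((4+(5+z))+(8*b))
Scanning for simplifiable subexpressions (pre-order)...
  at root: ((4+(5+z))+(8*b)) (not simplifiable)
  at L: (4+(5+z)) (not simplifiable)
  at LR: (5+z) (not simplifiable)
  at R: (8*b) (not simplifiable)
Result: no simplifiable subexpression found -> normal form.

Answer: yes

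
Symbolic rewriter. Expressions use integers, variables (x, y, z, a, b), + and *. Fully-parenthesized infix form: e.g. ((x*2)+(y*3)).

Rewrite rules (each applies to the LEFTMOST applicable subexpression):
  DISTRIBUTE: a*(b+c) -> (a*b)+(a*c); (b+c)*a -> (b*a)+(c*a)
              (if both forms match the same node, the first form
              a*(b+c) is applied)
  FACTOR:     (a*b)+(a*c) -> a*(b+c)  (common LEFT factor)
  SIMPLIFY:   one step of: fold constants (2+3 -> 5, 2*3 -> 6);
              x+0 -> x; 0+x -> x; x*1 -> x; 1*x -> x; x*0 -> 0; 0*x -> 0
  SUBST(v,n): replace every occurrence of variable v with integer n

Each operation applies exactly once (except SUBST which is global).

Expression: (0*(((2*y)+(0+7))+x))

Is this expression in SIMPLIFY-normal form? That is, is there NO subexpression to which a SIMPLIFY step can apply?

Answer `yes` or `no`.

Expression: (0*(((2*y)+(0+7))+x))
Scanning for simplifiable subexpressions (pre-order)...
  at root: (0*(((2*y)+(0+7))+x)) (SIMPLIFIABLE)
  at R: (((2*y)+(0+7))+x) (not simplifiable)
  at RL: ((2*y)+(0+7)) (not simplifiable)
  at RLL: (2*y) (not simplifiable)
  at RLR: (0+7) (SIMPLIFIABLE)
Found simplifiable subexpr at path root: (0*(((2*y)+(0+7))+x))
One SIMPLIFY step would give: 0
-> NOT in normal form.

Answer: no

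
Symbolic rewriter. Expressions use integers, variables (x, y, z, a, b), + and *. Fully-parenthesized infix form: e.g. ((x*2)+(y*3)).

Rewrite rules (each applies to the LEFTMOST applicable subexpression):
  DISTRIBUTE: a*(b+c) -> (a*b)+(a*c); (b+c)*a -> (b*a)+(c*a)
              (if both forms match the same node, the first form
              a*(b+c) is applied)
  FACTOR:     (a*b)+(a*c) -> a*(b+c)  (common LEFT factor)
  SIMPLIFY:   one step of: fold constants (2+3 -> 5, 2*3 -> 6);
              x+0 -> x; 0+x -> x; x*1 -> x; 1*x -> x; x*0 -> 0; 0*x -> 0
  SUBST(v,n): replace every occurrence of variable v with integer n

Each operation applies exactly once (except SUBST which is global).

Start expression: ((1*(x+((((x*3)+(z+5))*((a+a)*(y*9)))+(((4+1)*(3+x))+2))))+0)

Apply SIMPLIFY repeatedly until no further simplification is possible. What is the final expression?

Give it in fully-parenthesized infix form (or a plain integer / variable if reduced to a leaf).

Start: ((1*(x+((((x*3)+(z+5))*((a+a)*(y*9)))+(((4+1)*(3+x))+2))))+0)
Step 1: at root: ((1*(x+((((x*3)+(z+5))*((a+a)*(y*9)))+(((4+1)*(3+x))+2))))+0) -> (1*(x+((((x*3)+(z+5))*((a+a)*(y*9)))+(((4+1)*(3+x))+2)))); overall: ((1*(x+((((x*3)+(z+5))*((a+a)*(y*9)))+(((4+1)*(3+x))+2))))+0) -> (1*(x+((((x*3)+(z+5))*((a+a)*(y*9)))+(((4+1)*(3+x))+2))))
Step 2: at root: (1*(x+((((x*3)+(z+5))*((a+a)*(y*9)))+(((4+1)*(3+x))+2)))) -> (x+((((x*3)+(z+5))*((a+a)*(y*9)))+(((4+1)*(3+x))+2))); overall: (1*(x+((((x*3)+(z+5))*((a+a)*(y*9)))+(((4+1)*(3+x))+2)))) -> (x+((((x*3)+(z+5))*((a+a)*(y*9)))+(((4+1)*(3+x))+2)))
Step 3: at RRLL: (4+1) -> 5; overall: (x+((((x*3)+(z+5))*((a+a)*(y*9)))+(((4+1)*(3+x))+2))) -> (x+((((x*3)+(z+5))*((a+a)*(y*9)))+((5*(3+x))+2)))
Fixed point: (x+((((x*3)+(z+5))*((a+a)*(y*9)))+((5*(3+x))+2)))

Answer: (x+((((x*3)+(z+5))*((a+a)*(y*9)))+((5*(3+x))+2)))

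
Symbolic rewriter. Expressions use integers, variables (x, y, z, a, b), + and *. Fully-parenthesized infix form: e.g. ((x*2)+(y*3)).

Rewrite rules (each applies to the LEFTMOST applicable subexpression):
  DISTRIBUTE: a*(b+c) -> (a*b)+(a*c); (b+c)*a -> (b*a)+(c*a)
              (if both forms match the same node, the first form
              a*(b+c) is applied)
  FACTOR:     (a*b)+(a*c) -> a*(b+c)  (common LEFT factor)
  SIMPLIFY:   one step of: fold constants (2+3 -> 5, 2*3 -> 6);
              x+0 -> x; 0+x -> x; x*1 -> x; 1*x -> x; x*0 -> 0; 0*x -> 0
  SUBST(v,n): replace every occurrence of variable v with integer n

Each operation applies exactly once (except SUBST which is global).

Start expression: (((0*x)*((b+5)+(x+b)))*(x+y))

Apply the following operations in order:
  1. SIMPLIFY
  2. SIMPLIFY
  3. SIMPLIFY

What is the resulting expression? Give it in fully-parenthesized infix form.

Answer: 0

Derivation:
Start: (((0*x)*((b+5)+(x+b)))*(x+y))
Apply SIMPLIFY at LL (target: (0*x)): (((0*x)*((b+5)+(x+b)))*(x+y)) -> ((0*((b+5)+(x+b)))*(x+y))
Apply SIMPLIFY at L (target: (0*((b+5)+(x+b)))): ((0*((b+5)+(x+b)))*(x+y)) -> (0*(x+y))
Apply SIMPLIFY at root (target: (0*(x+y))): (0*(x+y)) -> 0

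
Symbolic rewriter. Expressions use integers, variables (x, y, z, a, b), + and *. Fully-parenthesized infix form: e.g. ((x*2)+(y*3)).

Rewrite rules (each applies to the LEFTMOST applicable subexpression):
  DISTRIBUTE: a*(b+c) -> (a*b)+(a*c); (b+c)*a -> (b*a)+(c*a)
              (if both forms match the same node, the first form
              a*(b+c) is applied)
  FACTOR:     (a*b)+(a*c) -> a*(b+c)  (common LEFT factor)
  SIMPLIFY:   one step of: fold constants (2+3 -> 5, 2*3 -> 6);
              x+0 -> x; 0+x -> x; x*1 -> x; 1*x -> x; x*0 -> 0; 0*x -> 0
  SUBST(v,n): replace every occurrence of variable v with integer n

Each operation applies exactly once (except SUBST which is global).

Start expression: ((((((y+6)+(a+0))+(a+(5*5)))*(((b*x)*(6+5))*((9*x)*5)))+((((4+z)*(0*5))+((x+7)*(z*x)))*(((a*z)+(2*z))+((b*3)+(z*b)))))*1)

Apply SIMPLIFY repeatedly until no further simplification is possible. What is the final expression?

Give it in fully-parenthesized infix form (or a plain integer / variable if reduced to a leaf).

Answer: (((((y+6)+a)+(a+25))*(((b*x)*11)*((9*x)*5)))+(((x+7)*(z*x))*(((a*z)+(2*z))+((b*3)+(z*b)))))

Derivation:
Start: ((((((y+6)+(a+0))+(a+(5*5)))*(((b*x)*(6+5))*((9*x)*5)))+((((4+z)*(0*5))+((x+7)*(z*x)))*(((a*z)+(2*z))+((b*3)+(z*b)))))*1)
Step 1: at root: ((((((y+6)+(a+0))+(a+(5*5)))*(((b*x)*(6+5))*((9*x)*5)))+((((4+z)*(0*5))+((x+7)*(z*x)))*(((a*z)+(2*z))+((b*3)+(z*b)))))*1) -> (((((y+6)+(a+0))+(a+(5*5)))*(((b*x)*(6+5))*((9*x)*5)))+((((4+z)*(0*5))+((x+7)*(z*x)))*(((a*z)+(2*z))+((b*3)+(z*b))))); overall: ((((((y+6)+(a+0))+(a+(5*5)))*(((b*x)*(6+5))*((9*x)*5)))+((((4+z)*(0*5))+((x+7)*(z*x)))*(((a*z)+(2*z))+((b*3)+(z*b)))))*1) -> (((((y+6)+(a+0))+(a+(5*5)))*(((b*x)*(6+5))*((9*x)*5)))+((((4+z)*(0*5))+((x+7)*(z*x)))*(((a*z)+(2*z))+((b*3)+(z*b)))))
Step 2: at LLLR: (a+0) -> a; overall: (((((y+6)+(a+0))+(a+(5*5)))*(((b*x)*(6+5))*((9*x)*5)))+((((4+z)*(0*5))+((x+7)*(z*x)))*(((a*z)+(2*z))+((b*3)+(z*b))))) -> (((((y+6)+a)+(a+(5*5)))*(((b*x)*(6+5))*((9*x)*5)))+((((4+z)*(0*5))+((x+7)*(z*x)))*(((a*z)+(2*z))+((b*3)+(z*b)))))
Step 3: at LLRR: (5*5) -> 25; overall: (((((y+6)+a)+(a+(5*5)))*(((b*x)*(6+5))*((9*x)*5)))+((((4+z)*(0*5))+((x+7)*(z*x)))*(((a*z)+(2*z))+((b*3)+(z*b))))) -> (((((y+6)+a)+(a+25))*(((b*x)*(6+5))*((9*x)*5)))+((((4+z)*(0*5))+((x+7)*(z*x)))*(((a*z)+(2*z))+((b*3)+(z*b)))))
Step 4: at LRLR: (6+5) -> 11; overall: (((((y+6)+a)+(a+25))*(((b*x)*(6+5))*((9*x)*5)))+((((4+z)*(0*5))+((x+7)*(z*x)))*(((a*z)+(2*z))+((b*3)+(z*b))))) -> (((((y+6)+a)+(a+25))*(((b*x)*11)*((9*x)*5)))+((((4+z)*(0*5))+((x+7)*(z*x)))*(((a*z)+(2*z))+((b*3)+(z*b)))))
Step 5: at RLLR: (0*5) -> 0; overall: (((((y+6)+a)+(a+25))*(((b*x)*11)*((9*x)*5)))+((((4+z)*(0*5))+((x+7)*(z*x)))*(((a*z)+(2*z))+((b*3)+(z*b))))) -> (((((y+6)+a)+(a+25))*(((b*x)*11)*((9*x)*5)))+((((4+z)*0)+((x+7)*(z*x)))*(((a*z)+(2*z))+((b*3)+(z*b)))))
Step 6: at RLL: ((4+z)*0) -> 0; overall: (((((y+6)+a)+(a+25))*(((b*x)*11)*((9*x)*5)))+((((4+z)*0)+((x+7)*(z*x)))*(((a*z)+(2*z))+((b*3)+(z*b))))) -> (((((y+6)+a)+(a+25))*(((b*x)*11)*((9*x)*5)))+((0+((x+7)*(z*x)))*(((a*z)+(2*z))+((b*3)+(z*b)))))
Step 7: at RL: (0+((x+7)*(z*x))) -> ((x+7)*(z*x)); overall: (((((y+6)+a)+(a+25))*(((b*x)*11)*((9*x)*5)))+((0+((x+7)*(z*x)))*(((a*z)+(2*z))+((b*3)+(z*b))))) -> (((((y+6)+a)+(a+25))*(((b*x)*11)*((9*x)*5)))+(((x+7)*(z*x))*(((a*z)+(2*z))+((b*3)+(z*b)))))
Fixed point: (((((y+6)+a)+(a+25))*(((b*x)*11)*((9*x)*5)))+(((x+7)*(z*x))*(((a*z)+(2*z))+((b*3)+(z*b)))))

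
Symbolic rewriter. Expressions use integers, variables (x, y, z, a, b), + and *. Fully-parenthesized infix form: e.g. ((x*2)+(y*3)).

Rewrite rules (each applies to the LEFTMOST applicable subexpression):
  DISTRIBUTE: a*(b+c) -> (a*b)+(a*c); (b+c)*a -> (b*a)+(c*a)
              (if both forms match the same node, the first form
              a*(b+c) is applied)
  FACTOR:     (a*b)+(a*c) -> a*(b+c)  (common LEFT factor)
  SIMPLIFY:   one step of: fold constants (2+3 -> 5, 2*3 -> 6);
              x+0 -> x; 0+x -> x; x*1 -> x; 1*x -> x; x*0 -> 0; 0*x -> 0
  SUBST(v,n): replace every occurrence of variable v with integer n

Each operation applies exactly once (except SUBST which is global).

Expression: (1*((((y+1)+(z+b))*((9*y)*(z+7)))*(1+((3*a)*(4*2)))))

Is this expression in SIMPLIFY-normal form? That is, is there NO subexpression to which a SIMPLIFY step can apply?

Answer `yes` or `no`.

Expression: (1*((((y+1)+(z+b))*((9*y)*(z+7)))*(1+((3*a)*(4*2)))))
Scanning for simplifiable subexpressions (pre-order)...
  at root: (1*((((y+1)+(z+b))*((9*y)*(z+7)))*(1+((3*a)*(4*2))))) (SIMPLIFIABLE)
  at R: ((((y+1)+(z+b))*((9*y)*(z+7)))*(1+((3*a)*(4*2)))) (not simplifiable)
  at RL: (((y+1)+(z+b))*((9*y)*(z+7))) (not simplifiable)
  at RLL: ((y+1)+(z+b)) (not simplifiable)
  at RLLL: (y+1) (not simplifiable)
  at RLLR: (z+b) (not simplifiable)
  at RLR: ((9*y)*(z+7)) (not simplifiable)
  at RLRL: (9*y) (not simplifiable)
  at RLRR: (z+7) (not simplifiable)
  at RR: (1+((3*a)*(4*2))) (not simplifiable)
  at RRR: ((3*a)*(4*2)) (not simplifiable)
  at RRRL: (3*a) (not simplifiable)
  at RRRR: (4*2) (SIMPLIFIABLE)
Found simplifiable subexpr at path root: (1*((((y+1)+(z+b))*((9*y)*(z+7)))*(1+((3*a)*(4*2)))))
One SIMPLIFY step would give: ((((y+1)+(z+b))*((9*y)*(z+7)))*(1+((3*a)*(4*2))))
-> NOT in normal form.

Answer: no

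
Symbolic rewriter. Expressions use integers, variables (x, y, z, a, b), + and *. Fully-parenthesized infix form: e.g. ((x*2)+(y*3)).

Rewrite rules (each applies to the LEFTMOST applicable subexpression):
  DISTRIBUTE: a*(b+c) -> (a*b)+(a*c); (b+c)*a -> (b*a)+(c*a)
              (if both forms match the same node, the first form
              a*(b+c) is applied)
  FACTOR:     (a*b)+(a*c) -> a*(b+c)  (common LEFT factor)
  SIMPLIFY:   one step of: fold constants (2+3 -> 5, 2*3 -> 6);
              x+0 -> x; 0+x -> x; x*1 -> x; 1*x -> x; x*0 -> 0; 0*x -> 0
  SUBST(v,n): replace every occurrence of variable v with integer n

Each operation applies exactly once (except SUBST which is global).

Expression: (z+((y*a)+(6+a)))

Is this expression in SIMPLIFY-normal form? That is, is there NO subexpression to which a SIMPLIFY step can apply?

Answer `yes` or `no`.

Expression: (z+((y*a)+(6+a)))
Scanning for simplifiable subexpressions (pre-order)...
  at root: (z+((y*a)+(6+a))) (not simplifiable)
  at R: ((y*a)+(6+a)) (not simplifiable)
  at RL: (y*a) (not simplifiable)
  at RR: (6+a) (not simplifiable)
Result: no simplifiable subexpression found -> normal form.

Answer: yes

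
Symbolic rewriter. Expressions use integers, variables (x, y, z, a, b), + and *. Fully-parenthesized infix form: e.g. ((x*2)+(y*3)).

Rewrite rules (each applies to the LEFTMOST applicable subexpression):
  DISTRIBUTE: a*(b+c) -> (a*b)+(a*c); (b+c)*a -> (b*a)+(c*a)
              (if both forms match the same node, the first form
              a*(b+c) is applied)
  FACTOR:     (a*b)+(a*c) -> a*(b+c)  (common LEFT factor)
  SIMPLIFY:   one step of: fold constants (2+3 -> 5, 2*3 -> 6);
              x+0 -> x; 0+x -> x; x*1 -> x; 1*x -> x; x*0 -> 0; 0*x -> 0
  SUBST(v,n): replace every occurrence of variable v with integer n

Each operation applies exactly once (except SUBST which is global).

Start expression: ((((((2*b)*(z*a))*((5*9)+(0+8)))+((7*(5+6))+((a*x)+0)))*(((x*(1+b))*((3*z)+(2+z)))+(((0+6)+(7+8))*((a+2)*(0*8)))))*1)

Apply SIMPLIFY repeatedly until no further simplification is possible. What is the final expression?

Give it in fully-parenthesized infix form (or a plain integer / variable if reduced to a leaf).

Answer: (((((2*b)*(z*a))*53)+(77+(a*x)))*((x*(1+b))*((3*z)+(2+z))))

Derivation:
Start: ((((((2*b)*(z*a))*((5*9)+(0+8)))+((7*(5+6))+((a*x)+0)))*(((x*(1+b))*((3*z)+(2+z)))+(((0+6)+(7+8))*((a+2)*(0*8)))))*1)
Step 1: at root: ((((((2*b)*(z*a))*((5*9)+(0+8)))+((7*(5+6))+((a*x)+0)))*(((x*(1+b))*((3*z)+(2+z)))+(((0+6)+(7+8))*((a+2)*(0*8)))))*1) -> (((((2*b)*(z*a))*((5*9)+(0+8)))+((7*(5+6))+((a*x)+0)))*(((x*(1+b))*((3*z)+(2+z)))+(((0+6)+(7+8))*((a+2)*(0*8))))); overall: ((((((2*b)*(z*a))*((5*9)+(0+8)))+((7*(5+6))+((a*x)+0)))*(((x*(1+b))*((3*z)+(2+z)))+(((0+6)+(7+8))*((a+2)*(0*8)))))*1) -> (((((2*b)*(z*a))*((5*9)+(0+8)))+((7*(5+6))+((a*x)+0)))*(((x*(1+b))*((3*z)+(2+z)))+(((0+6)+(7+8))*((a+2)*(0*8)))))
Step 2: at LLRL: (5*9) -> 45; overall: (((((2*b)*(z*a))*((5*9)+(0+8)))+((7*(5+6))+((a*x)+0)))*(((x*(1+b))*((3*z)+(2+z)))+(((0+6)+(7+8))*((a+2)*(0*8))))) -> (((((2*b)*(z*a))*(45+(0+8)))+((7*(5+6))+((a*x)+0)))*(((x*(1+b))*((3*z)+(2+z)))+(((0+6)+(7+8))*((a+2)*(0*8)))))
Step 3: at LLRR: (0+8) -> 8; overall: (((((2*b)*(z*a))*(45+(0+8)))+((7*(5+6))+((a*x)+0)))*(((x*(1+b))*((3*z)+(2+z)))+(((0+6)+(7+8))*((a+2)*(0*8))))) -> (((((2*b)*(z*a))*(45+8))+((7*(5+6))+((a*x)+0)))*(((x*(1+b))*((3*z)+(2+z)))+(((0+6)+(7+8))*((a+2)*(0*8)))))
Step 4: at LLR: (45+8) -> 53; overall: (((((2*b)*(z*a))*(45+8))+((7*(5+6))+((a*x)+0)))*(((x*(1+b))*((3*z)+(2+z)))+(((0+6)+(7+8))*((a+2)*(0*8))))) -> (((((2*b)*(z*a))*53)+((7*(5+6))+((a*x)+0)))*(((x*(1+b))*((3*z)+(2+z)))+(((0+6)+(7+8))*((a+2)*(0*8)))))
Step 5: at LRLR: (5+6) -> 11; overall: (((((2*b)*(z*a))*53)+((7*(5+6))+((a*x)+0)))*(((x*(1+b))*((3*z)+(2+z)))+(((0+6)+(7+8))*((a+2)*(0*8))))) -> (((((2*b)*(z*a))*53)+((7*11)+((a*x)+0)))*(((x*(1+b))*((3*z)+(2+z)))+(((0+6)+(7+8))*((a+2)*(0*8)))))
Step 6: at LRL: (7*11) -> 77; overall: (((((2*b)*(z*a))*53)+((7*11)+((a*x)+0)))*(((x*(1+b))*((3*z)+(2+z)))+(((0+6)+(7+8))*((a+2)*(0*8))))) -> (((((2*b)*(z*a))*53)+(77+((a*x)+0)))*(((x*(1+b))*((3*z)+(2+z)))+(((0+6)+(7+8))*((a+2)*(0*8)))))
Step 7: at LRR: ((a*x)+0) -> (a*x); overall: (((((2*b)*(z*a))*53)+(77+((a*x)+0)))*(((x*(1+b))*((3*z)+(2+z)))+(((0+6)+(7+8))*((a+2)*(0*8))))) -> (((((2*b)*(z*a))*53)+(77+(a*x)))*(((x*(1+b))*((3*z)+(2+z)))+(((0+6)+(7+8))*((a+2)*(0*8)))))
Step 8: at RRLL: (0+6) -> 6; overall: (((((2*b)*(z*a))*53)+(77+(a*x)))*(((x*(1+b))*((3*z)+(2+z)))+(((0+6)+(7+8))*((a+2)*(0*8))))) -> (((((2*b)*(z*a))*53)+(77+(a*x)))*(((x*(1+b))*((3*z)+(2+z)))+((6+(7+8))*((a+2)*(0*8)))))
Step 9: at RRLR: (7+8) -> 15; overall: (((((2*b)*(z*a))*53)+(77+(a*x)))*(((x*(1+b))*((3*z)+(2+z)))+((6+(7+8))*((a+2)*(0*8))))) -> (((((2*b)*(z*a))*53)+(77+(a*x)))*(((x*(1+b))*((3*z)+(2+z)))+((6+15)*((a+2)*(0*8)))))
Step 10: at RRL: (6+15) -> 21; overall: (((((2*b)*(z*a))*53)+(77+(a*x)))*(((x*(1+b))*((3*z)+(2+z)))+((6+15)*((a+2)*(0*8))))) -> (((((2*b)*(z*a))*53)+(77+(a*x)))*(((x*(1+b))*((3*z)+(2+z)))+(21*((a+2)*(0*8)))))
Step 11: at RRRR: (0*8) -> 0; overall: (((((2*b)*(z*a))*53)+(77+(a*x)))*(((x*(1+b))*((3*z)+(2+z)))+(21*((a+2)*(0*8))))) -> (((((2*b)*(z*a))*53)+(77+(a*x)))*(((x*(1+b))*((3*z)+(2+z)))+(21*((a+2)*0))))
Step 12: at RRR: ((a+2)*0) -> 0; overall: (((((2*b)*(z*a))*53)+(77+(a*x)))*(((x*(1+b))*((3*z)+(2+z)))+(21*((a+2)*0)))) -> (((((2*b)*(z*a))*53)+(77+(a*x)))*(((x*(1+b))*((3*z)+(2+z)))+(21*0)))
Step 13: at RR: (21*0) -> 0; overall: (((((2*b)*(z*a))*53)+(77+(a*x)))*(((x*(1+b))*((3*z)+(2+z)))+(21*0))) -> (((((2*b)*(z*a))*53)+(77+(a*x)))*(((x*(1+b))*((3*z)+(2+z)))+0))
Step 14: at R: (((x*(1+b))*((3*z)+(2+z)))+0) -> ((x*(1+b))*((3*z)+(2+z))); overall: (((((2*b)*(z*a))*53)+(77+(a*x)))*(((x*(1+b))*((3*z)+(2+z)))+0)) -> (((((2*b)*(z*a))*53)+(77+(a*x)))*((x*(1+b))*((3*z)+(2+z))))
Fixed point: (((((2*b)*(z*a))*53)+(77+(a*x)))*((x*(1+b))*((3*z)+(2+z))))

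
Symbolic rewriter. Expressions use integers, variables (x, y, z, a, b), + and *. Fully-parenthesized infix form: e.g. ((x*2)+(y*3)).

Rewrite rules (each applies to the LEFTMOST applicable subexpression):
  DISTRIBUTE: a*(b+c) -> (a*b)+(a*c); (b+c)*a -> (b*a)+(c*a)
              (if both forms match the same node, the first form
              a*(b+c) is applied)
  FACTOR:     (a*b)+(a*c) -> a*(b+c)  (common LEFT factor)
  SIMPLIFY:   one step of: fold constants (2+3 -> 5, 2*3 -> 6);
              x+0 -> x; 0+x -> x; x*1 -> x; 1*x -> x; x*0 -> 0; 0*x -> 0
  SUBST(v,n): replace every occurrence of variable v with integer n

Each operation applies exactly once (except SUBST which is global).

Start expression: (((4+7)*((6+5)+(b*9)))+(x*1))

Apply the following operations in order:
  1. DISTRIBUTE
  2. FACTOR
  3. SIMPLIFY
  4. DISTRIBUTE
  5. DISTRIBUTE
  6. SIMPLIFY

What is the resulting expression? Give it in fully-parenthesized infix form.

Answer: (((66+(11*5))+(11*(b*9)))+(x*1))

Derivation:
Start: (((4+7)*((6+5)+(b*9)))+(x*1))
Apply DISTRIBUTE at L (target: ((4+7)*((6+5)+(b*9)))): (((4+7)*((6+5)+(b*9)))+(x*1)) -> ((((4+7)*(6+5))+((4+7)*(b*9)))+(x*1))
Apply FACTOR at L (target: (((4+7)*(6+5))+((4+7)*(b*9)))): ((((4+7)*(6+5))+((4+7)*(b*9)))+(x*1)) -> (((4+7)*((6+5)+(b*9)))+(x*1))
Apply SIMPLIFY at LL (target: (4+7)): (((4+7)*((6+5)+(b*9)))+(x*1)) -> ((11*((6+5)+(b*9)))+(x*1))
Apply DISTRIBUTE at L (target: (11*((6+5)+(b*9)))): ((11*((6+5)+(b*9)))+(x*1)) -> (((11*(6+5))+(11*(b*9)))+(x*1))
Apply DISTRIBUTE at LL (target: (11*(6+5))): (((11*(6+5))+(11*(b*9)))+(x*1)) -> ((((11*6)+(11*5))+(11*(b*9)))+(x*1))
Apply SIMPLIFY at LLL (target: (11*6)): ((((11*6)+(11*5))+(11*(b*9)))+(x*1)) -> (((66+(11*5))+(11*(b*9)))+(x*1))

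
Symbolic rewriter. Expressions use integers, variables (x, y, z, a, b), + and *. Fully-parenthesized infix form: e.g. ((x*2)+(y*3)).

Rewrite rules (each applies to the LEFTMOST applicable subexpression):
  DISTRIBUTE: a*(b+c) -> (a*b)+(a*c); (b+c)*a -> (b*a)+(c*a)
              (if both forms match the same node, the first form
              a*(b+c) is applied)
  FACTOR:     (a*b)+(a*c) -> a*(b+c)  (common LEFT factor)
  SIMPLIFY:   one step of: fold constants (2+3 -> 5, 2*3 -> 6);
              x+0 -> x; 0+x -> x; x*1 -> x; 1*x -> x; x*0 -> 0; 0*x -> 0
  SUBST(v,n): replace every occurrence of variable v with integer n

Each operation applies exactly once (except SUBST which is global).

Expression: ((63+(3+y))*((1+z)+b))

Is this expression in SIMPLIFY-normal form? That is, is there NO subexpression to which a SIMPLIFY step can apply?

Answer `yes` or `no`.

Answer: yes

Derivation:
Expression: ((63+(3+y))*((1+z)+b))
Scanning for simplifiable subexpressions (pre-order)...
  at root: ((63+(3+y))*((1+z)+b)) (not simplifiable)
  at L: (63+(3+y)) (not simplifiable)
  at LR: (3+y) (not simplifiable)
  at R: ((1+z)+b) (not simplifiable)
  at RL: (1+z) (not simplifiable)
Result: no simplifiable subexpression found -> normal form.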